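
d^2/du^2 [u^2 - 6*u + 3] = 2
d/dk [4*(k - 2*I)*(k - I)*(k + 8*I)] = 12*k^2 + 40*I*k + 88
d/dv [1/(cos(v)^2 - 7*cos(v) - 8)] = (2*cos(v) - 7)*sin(v)/(sin(v)^2 + 7*cos(v) + 7)^2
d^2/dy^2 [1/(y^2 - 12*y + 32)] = 2*(-y^2 + 12*y + 4*(y - 6)^2 - 32)/(y^2 - 12*y + 32)^3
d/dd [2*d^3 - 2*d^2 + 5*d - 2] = 6*d^2 - 4*d + 5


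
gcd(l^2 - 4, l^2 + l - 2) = l + 2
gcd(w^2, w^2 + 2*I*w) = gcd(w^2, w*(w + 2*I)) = w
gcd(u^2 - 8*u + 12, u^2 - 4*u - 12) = u - 6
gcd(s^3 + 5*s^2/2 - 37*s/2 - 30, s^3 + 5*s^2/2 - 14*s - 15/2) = s + 5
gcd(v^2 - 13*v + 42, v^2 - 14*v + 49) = v - 7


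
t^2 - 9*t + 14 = (t - 7)*(t - 2)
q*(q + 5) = q^2 + 5*q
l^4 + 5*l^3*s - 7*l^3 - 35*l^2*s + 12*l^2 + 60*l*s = l*(l - 4)*(l - 3)*(l + 5*s)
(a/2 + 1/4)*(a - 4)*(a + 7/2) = a^3/2 - 57*a/8 - 7/2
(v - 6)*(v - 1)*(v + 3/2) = v^3 - 11*v^2/2 - 9*v/2 + 9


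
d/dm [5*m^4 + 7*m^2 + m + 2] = 20*m^3 + 14*m + 1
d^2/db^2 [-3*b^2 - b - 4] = -6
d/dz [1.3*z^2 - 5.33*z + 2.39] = 2.6*z - 5.33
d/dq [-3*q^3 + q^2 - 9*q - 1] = -9*q^2 + 2*q - 9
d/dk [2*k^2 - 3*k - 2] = 4*k - 3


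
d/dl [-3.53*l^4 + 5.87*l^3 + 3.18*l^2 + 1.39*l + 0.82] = -14.12*l^3 + 17.61*l^2 + 6.36*l + 1.39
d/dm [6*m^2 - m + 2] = 12*m - 1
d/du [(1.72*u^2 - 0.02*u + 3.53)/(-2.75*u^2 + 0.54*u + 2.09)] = (0.8738*u^2 + 26.6046*u - 1.948)/(7.5625*u^4 - 2.97*u^3 - 11.2034*u^2 + 2.2572*u + 4.3681)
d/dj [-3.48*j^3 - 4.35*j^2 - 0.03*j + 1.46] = -10.44*j^2 - 8.7*j - 0.03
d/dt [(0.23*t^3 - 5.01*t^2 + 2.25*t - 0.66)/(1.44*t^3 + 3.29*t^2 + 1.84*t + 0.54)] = (-1.11022302462516e-16*t^5 + 7.9711*t^4 - 5.6336*t^3 - 13.3971*t^2 - 1.068*t + 2.4294)/(2.0736*t^6 + 9.4752*t^5 + 16.1233*t^4 + 13.6624*t^3 + 6.9388*t^2 + 1.9872*t + 0.2916)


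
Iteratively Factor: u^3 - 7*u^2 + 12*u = (u - 4)*(u^2 - 3*u) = u*(u - 4)*(u - 3)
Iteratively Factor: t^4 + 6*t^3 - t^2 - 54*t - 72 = (t + 4)*(t^3 + 2*t^2 - 9*t - 18) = (t + 3)*(t + 4)*(t^2 - t - 6) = (t + 2)*(t + 3)*(t + 4)*(t - 3)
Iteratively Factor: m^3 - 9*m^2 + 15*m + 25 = (m + 1)*(m^2 - 10*m + 25) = (m - 5)*(m + 1)*(m - 5)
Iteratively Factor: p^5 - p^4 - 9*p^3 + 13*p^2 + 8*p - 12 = (p - 2)*(p^4 + p^3 - 7*p^2 - p + 6) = (p - 2)*(p + 1)*(p^3 - 7*p + 6) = (p - 2)^2*(p + 1)*(p^2 + 2*p - 3) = (p - 2)^2*(p - 1)*(p + 1)*(p + 3)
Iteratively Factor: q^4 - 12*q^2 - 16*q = (q + 2)*(q^3 - 2*q^2 - 8*q) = (q + 2)^2*(q^2 - 4*q) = q*(q + 2)^2*(q - 4)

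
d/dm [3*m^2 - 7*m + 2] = 6*m - 7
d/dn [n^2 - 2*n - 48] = 2*n - 2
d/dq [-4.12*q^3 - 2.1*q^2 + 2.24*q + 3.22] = -12.36*q^2 - 4.2*q + 2.24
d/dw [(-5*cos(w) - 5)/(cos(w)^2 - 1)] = -5*sin(w)/(cos(w) - 1)^2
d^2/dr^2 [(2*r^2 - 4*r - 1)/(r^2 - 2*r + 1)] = -18/(r^4 - 4*r^3 + 6*r^2 - 4*r + 1)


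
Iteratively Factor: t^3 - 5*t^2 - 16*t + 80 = (t - 5)*(t^2 - 16) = (t - 5)*(t - 4)*(t + 4)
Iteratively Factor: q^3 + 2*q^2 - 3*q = (q)*(q^2 + 2*q - 3) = q*(q - 1)*(q + 3)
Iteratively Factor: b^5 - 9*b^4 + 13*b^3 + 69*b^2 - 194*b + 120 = (b - 1)*(b^4 - 8*b^3 + 5*b^2 + 74*b - 120) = (b - 2)*(b - 1)*(b^3 - 6*b^2 - 7*b + 60) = (b - 4)*(b - 2)*(b - 1)*(b^2 - 2*b - 15) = (b - 4)*(b - 2)*(b - 1)*(b + 3)*(b - 5)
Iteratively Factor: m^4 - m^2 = (m + 1)*(m^3 - m^2) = m*(m + 1)*(m^2 - m) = m*(m - 1)*(m + 1)*(m)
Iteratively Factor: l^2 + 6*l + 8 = (l + 4)*(l + 2)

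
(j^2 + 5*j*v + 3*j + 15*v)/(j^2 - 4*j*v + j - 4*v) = (j^2 + 5*j*v + 3*j + 15*v)/(j^2 - 4*j*v + j - 4*v)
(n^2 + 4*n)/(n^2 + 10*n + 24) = n/(n + 6)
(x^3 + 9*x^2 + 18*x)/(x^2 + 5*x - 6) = x*(x + 3)/(x - 1)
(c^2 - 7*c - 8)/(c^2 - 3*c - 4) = (c - 8)/(c - 4)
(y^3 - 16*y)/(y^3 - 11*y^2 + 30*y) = (y^2 - 16)/(y^2 - 11*y + 30)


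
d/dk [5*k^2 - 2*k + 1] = 10*k - 2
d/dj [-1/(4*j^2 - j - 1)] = (8*j - 1)/(-4*j^2 + j + 1)^2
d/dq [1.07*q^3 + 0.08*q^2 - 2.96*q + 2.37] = 3.21*q^2 + 0.16*q - 2.96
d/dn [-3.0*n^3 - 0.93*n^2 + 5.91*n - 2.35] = -9.0*n^2 - 1.86*n + 5.91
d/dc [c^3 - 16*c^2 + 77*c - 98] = 3*c^2 - 32*c + 77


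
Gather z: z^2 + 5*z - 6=z^2 + 5*z - 6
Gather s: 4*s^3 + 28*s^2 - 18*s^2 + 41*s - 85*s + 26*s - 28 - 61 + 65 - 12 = 4*s^3 + 10*s^2 - 18*s - 36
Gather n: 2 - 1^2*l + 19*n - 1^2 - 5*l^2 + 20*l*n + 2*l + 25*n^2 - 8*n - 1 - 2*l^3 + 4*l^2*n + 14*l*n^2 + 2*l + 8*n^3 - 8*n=-2*l^3 - 5*l^2 + 3*l + 8*n^3 + n^2*(14*l + 25) + n*(4*l^2 + 20*l + 3)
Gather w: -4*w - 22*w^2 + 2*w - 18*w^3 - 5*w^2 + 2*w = -18*w^3 - 27*w^2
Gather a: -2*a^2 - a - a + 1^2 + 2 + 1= -2*a^2 - 2*a + 4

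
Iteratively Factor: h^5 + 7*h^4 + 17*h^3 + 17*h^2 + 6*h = (h + 1)*(h^4 + 6*h^3 + 11*h^2 + 6*h) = (h + 1)*(h + 2)*(h^3 + 4*h^2 + 3*h) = (h + 1)*(h + 2)*(h + 3)*(h^2 + h) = (h + 1)^2*(h + 2)*(h + 3)*(h)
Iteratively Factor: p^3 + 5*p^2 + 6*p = (p + 2)*(p^2 + 3*p) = (p + 2)*(p + 3)*(p)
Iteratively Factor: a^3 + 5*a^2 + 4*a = (a)*(a^2 + 5*a + 4) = a*(a + 1)*(a + 4)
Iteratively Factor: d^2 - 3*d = (d - 3)*(d)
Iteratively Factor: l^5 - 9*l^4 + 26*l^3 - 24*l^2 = (l - 4)*(l^4 - 5*l^3 + 6*l^2) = l*(l - 4)*(l^3 - 5*l^2 + 6*l) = l^2*(l - 4)*(l^2 - 5*l + 6) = l^2*(l - 4)*(l - 2)*(l - 3)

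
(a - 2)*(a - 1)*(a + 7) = a^3 + 4*a^2 - 19*a + 14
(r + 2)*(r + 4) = r^2 + 6*r + 8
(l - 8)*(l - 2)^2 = l^3 - 12*l^2 + 36*l - 32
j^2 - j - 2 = (j - 2)*(j + 1)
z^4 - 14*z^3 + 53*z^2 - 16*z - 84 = (z - 7)*(z - 6)*(z - 2)*(z + 1)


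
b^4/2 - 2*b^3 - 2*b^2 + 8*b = b*(b/2 + 1)*(b - 4)*(b - 2)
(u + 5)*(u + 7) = u^2 + 12*u + 35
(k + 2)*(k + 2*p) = k^2 + 2*k*p + 2*k + 4*p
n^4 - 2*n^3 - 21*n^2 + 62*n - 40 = (n - 4)*(n - 2)*(n - 1)*(n + 5)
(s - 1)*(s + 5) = s^2 + 4*s - 5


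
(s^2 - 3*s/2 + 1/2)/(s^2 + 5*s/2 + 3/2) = (2*s^2 - 3*s + 1)/(2*s^2 + 5*s + 3)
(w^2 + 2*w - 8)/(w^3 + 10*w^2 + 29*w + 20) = (w - 2)/(w^2 + 6*w + 5)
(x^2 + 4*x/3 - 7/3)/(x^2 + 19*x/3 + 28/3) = (x - 1)/(x + 4)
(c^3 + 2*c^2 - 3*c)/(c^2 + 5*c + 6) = c*(c - 1)/(c + 2)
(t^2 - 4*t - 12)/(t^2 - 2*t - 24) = (t + 2)/(t + 4)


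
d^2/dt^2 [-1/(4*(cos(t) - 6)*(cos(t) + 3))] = (4*sin(t)^4 - 83*sin(t)^2 - 171*cos(t)/4 - 9*cos(3*t)/4 + 25)/(4*(cos(t) - 6)^3*(cos(t) + 3)^3)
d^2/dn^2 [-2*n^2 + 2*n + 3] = -4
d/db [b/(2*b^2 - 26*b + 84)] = (42 - b^2)/(2*(b^4 - 26*b^3 + 253*b^2 - 1092*b + 1764))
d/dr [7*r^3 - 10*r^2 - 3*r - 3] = 21*r^2 - 20*r - 3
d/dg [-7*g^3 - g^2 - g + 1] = -21*g^2 - 2*g - 1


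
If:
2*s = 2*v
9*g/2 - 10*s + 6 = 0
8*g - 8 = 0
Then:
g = 1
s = 21/20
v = 21/20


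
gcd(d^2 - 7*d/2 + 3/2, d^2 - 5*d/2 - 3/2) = d - 3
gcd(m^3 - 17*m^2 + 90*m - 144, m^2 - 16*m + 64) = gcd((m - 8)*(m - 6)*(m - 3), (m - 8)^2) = m - 8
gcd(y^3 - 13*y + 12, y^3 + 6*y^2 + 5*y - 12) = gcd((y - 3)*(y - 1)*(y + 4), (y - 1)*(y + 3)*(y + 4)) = y^2 + 3*y - 4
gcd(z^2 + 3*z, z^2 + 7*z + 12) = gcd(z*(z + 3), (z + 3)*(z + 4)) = z + 3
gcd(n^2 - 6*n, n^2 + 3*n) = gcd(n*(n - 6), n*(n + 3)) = n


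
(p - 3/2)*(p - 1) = p^2 - 5*p/2 + 3/2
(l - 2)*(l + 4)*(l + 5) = l^3 + 7*l^2 + 2*l - 40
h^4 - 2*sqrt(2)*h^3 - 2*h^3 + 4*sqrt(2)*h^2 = h^2*(h - 2)*(h - 2*sqrt(2))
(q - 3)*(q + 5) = q^2 + 2*q - 15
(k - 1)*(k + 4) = k^2 + 3*k - 4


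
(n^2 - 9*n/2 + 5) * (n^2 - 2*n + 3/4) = n^4 - 13*n^3/2 + 59*n^2/4 - 107*n/8 + 15/4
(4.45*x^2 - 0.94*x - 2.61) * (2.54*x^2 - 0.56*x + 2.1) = 11.303*x^4 - 4.8796*x^3 + 3.242*x^2 - 0.5124*x - 5.481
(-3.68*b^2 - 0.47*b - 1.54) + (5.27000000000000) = -3.68*b^2 - 0.47*b + 3.73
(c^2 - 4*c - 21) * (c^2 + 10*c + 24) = c^4 + 6*c^3 - 37*c^2 - 306*c - 504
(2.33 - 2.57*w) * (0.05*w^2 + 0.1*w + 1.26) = -0.1285*w^3 - 0.1405*w^2 - 3.0052*w + 2.9358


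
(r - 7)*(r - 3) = r^2 - 10*r + 21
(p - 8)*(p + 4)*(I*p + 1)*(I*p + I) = -p^4 + 3*p^3 + I*p^3 + 36*p^2 - 3*I*p^2 + 32*p - 36*I*p - 32*I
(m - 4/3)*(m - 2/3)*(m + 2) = m^3 - 28*m/9 + 16/9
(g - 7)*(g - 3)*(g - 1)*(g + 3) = g^4 - 8*g^3 - 2*g^2 + 72*g - 63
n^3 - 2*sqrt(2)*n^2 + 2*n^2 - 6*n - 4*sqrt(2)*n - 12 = (n + 2)*(n - 3*sqrt(2))*(n + sqrt(2))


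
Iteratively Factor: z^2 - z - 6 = (z + 2)*(z - 3)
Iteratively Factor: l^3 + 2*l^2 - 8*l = (l - 2)*(l^2 + 4*l) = (l - 2)*(l + 4)*(l)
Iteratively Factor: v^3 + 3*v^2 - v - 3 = (v + 3)*(v^2 - 1) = (v + 1)*(v + 3)*(v - 1)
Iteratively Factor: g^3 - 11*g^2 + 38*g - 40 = (g - 4)*(g^2 - 7*g + 10) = (g - 5)*(g - 4)*(g - 2)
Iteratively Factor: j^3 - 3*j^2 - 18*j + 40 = (j - 5)*(j^2 + 2*j - 8) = (j - 5)*(j - 2)*(j + 4)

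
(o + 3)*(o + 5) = o^2 + 8*o + 15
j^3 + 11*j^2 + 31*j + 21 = (j + 1)*(j + 3)*(j + 7)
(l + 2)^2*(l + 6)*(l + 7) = l^4 + 17*l^3 + 98*l^2 + 220*l + 168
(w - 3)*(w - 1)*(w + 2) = w^3 - 2*w^2 - 5*w + 6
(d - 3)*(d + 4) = d^2 + d - 12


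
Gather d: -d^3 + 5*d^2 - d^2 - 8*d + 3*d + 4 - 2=-d^3 + 4*d^2 - 5*d + 2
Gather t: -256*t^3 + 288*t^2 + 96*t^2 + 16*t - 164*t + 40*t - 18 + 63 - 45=-256*t^3 + 384*t^2 - 108*t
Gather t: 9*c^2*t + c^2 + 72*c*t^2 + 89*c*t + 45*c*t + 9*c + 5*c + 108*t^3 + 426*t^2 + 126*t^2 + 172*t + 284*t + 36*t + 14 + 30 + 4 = c^2 + 14*c + 108*t^3 + t^2*(72*c + 552) + t*(9*c^2 + 134*c + 492) + 48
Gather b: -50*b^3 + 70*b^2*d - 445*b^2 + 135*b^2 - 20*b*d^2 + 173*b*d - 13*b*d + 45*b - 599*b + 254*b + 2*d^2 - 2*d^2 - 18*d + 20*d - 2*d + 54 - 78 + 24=-50*b^3 + b^2*(70*d - 310) + b*(-20*d^2 + 160*d - 300)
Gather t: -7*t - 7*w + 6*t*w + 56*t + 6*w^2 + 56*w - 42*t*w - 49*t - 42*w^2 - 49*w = -36*t*w - 36*w^2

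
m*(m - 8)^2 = m^3 - 16*m^2 + 64*m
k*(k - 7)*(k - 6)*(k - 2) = k^4 - 15*k^3 + 68*k^2 - 84*k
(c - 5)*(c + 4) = c^2 - c - 20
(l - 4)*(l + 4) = l^2 - 16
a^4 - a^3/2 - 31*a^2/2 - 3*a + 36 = (a - 4)*(a - 3/2)*(a + 2)*(a + 3)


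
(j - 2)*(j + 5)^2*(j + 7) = j^4 + 15*j^3 + 61*j^2 - 15*j - 350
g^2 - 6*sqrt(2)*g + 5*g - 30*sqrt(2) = (g + 5)*(g - 6*sqrt(2))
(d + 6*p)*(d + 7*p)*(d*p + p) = d^3*p + 13*d^2*p^2 + d^2*p + 42*d*p^3 + 13*d*p^2 + 42*p^3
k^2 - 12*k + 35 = (k - 7)*(k - 5)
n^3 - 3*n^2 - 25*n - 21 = (n - 7)*(n + 1)*(n + 3)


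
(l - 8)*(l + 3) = l^2 - 5*l - 24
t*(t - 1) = t^2 - t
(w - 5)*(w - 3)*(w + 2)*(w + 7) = w^4 + w^3 - 43*w^2 + 23*w + 210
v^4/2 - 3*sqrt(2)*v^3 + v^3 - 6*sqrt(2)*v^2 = v^2*(v/2 + 1)*(v - 6*sqrt(2))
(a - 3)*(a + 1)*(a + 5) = a^3 + 3*a^2 - 13*a - 15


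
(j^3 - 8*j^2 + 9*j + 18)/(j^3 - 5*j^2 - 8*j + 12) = (j^2 - 2*j - 3)/(j^2 + j - 2)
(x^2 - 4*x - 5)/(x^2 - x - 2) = (x - 5)/(x - 2)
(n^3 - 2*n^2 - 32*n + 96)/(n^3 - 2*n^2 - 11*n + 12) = (n^2 + 2*n - 24)/(n^2 + 2*n - 3)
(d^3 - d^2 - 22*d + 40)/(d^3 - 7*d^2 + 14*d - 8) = (d + 5)/(d - 1)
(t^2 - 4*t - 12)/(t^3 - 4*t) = (t - 6)/(t*(t - 2))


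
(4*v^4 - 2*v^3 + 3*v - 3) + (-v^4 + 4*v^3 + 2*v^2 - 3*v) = 3*v^4 + 2*v^3 + 2*v^2 - 3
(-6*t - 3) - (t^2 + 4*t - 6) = -t^2 - 10*t + 3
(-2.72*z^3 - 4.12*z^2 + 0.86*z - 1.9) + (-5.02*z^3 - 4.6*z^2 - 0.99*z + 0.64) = -7.74*z^3 - 8.72*z^2 - 0.13*z - 1.26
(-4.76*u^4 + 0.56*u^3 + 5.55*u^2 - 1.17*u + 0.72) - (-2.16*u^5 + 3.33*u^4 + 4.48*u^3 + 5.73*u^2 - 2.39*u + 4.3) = 2.16*u^5 - 8.09*u^4 - 3.92*u^3 - 0.180000000000001*u^2 + 1.22*u - 3.58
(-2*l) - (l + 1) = -3*l - 1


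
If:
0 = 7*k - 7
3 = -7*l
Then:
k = 1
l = -3/7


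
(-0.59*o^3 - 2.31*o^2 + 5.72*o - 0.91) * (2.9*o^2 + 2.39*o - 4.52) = -1.711*o^5 - 8.1091*o^4 + 13.7339*o^3 + 21.473*o^2 - 28.0293*o + 4.1132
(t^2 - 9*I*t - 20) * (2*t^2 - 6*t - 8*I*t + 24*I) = 2*t^4 - 6*t^3 - 26*I*t^3 - 112*t^2 + 78*I*t^2 + 336*t + 160*I*t - 480*I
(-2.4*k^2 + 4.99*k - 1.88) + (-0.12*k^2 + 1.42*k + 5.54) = -2.52*k^2 + 6.41*k + 3.66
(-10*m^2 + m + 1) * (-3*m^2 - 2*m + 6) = 30*m^4 + 17*m^3 - 65*m^2 + 4*m + 6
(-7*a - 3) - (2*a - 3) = -9*a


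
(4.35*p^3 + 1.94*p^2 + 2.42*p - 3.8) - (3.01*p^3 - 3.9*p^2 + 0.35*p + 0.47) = 1.34*p^3 + 5.84*p^2 + 2.07*p - 4.27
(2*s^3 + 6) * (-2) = -4*s^3 - 12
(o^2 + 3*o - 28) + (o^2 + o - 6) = 2*o^2 + 4*o - 34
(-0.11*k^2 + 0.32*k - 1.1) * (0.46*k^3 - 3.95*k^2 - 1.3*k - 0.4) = -0.0506*k^5 + 0.5817*k^4 - 1.627*k^3 + 3.973*k^2 + 1.302*k + 0.44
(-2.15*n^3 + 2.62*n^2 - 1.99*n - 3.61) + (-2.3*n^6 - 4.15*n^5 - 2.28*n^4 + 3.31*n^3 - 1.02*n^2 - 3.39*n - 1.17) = -2.3*n^6 - 4.15*n^5 - 2.28*n^4 + 1.16*n^3 + 1.6*n^2 - 5.38*n - 4.78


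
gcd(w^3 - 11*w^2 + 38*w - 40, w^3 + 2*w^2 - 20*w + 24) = w - 2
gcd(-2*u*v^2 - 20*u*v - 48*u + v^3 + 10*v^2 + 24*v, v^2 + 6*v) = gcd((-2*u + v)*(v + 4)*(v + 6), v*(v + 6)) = v + 6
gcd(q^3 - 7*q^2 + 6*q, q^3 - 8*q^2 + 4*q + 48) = q - 6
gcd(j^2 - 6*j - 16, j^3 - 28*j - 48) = j + 2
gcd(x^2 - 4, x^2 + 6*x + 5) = 1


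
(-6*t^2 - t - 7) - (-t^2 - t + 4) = -5*t^2 - 11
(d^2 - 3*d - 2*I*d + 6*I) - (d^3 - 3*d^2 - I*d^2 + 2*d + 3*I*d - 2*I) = -d^3 + 4*d^2 + I*d^2 - 5*d - 5*I*d + 8*I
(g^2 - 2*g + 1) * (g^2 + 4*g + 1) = g^4 + 2*g^3 - 6*g^2 + 2*g + 1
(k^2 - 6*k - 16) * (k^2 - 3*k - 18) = k^4 - 9*k^3 - 16*k^2 + 156*k + 288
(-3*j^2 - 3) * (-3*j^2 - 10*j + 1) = 9*j^4 + 30*j^3 + 6*j^2 + 30*j - 3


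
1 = 1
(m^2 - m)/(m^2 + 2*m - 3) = m/(m + 3)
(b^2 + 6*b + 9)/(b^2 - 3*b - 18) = (b + 3)/(b - 6)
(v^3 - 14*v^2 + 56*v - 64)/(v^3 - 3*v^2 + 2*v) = (v^2 - 12*v + 32)/(v*(v - 1))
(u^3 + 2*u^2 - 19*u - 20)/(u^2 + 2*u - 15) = (u^2 - 3*u - 4)/(u - 3)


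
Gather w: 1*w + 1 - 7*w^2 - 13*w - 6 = -7*w^2 - 12*w - 5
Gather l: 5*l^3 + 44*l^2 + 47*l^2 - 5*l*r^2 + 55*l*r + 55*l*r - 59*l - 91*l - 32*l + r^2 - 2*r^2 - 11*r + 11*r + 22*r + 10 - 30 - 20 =5*l^3 + 91*l^2 + l*(-5*r^2 + 110*r - 182) - r^2 + 22*r - 40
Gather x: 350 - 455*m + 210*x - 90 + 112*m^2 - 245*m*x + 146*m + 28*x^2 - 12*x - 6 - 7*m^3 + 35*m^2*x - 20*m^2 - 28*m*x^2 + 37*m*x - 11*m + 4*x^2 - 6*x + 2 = -7*m^3 + 92*m^2 - 320*m + x^2*(32 - 28*m) + x*(35*m^2 - 208*m + 192) + 256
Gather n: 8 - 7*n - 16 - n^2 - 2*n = -n^2 - 9*n - 8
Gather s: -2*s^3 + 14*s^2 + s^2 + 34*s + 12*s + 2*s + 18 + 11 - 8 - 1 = -2*s^3 + 15*s^2 + 48*s + 20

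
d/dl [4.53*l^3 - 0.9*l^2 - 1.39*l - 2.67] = 13.59*l^2 - 1.8*l - 1.39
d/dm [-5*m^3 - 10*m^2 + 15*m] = -15*m^2 - 20*m + 15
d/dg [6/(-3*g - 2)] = 18/(3*g + 2)^2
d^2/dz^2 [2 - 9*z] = 0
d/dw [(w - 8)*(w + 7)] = 2*w - 1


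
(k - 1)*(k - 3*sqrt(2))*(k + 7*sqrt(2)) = k^3 - k^2 + 4*sqrt(2)*k^2 - 42*k - 4*sqrt(2)*k + 42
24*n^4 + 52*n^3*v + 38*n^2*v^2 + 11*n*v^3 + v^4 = (n + v)*(2*n + v)^2*(6*n + v)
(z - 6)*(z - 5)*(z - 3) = z^3 - 14*z^2 + 63*z - 90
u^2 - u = u*(u - 1)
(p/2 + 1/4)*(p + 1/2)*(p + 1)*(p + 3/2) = p^4/2 + 7*p^3/4 + 17*p^2/8 + 17*p/16 + 3/16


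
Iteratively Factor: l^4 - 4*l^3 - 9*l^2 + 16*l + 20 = (l - 5)*(l^3 + l^2 - 4*l - 4) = (l - 5)*(l + 2)*(l^2 - l - 2) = (l - 5)*(l - 2)*(l + 2)*(l + 1)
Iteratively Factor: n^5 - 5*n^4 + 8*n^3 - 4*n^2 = (n - 1)*(n^4 - 4*n^3 + 4*n^2) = n*(n - 1)*(n^3 - 4*n^2 + 4*n) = n*(n - 2)*(n - 1)*(n^2 - 2*n) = n*(n - 2)^2*(n - 1)*(n)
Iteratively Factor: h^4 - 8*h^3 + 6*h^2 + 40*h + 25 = (h - 5)*(h^3 - 3*h^2 - 9*h - 5) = (h - 5)*(h + 1)*(h^2 - 4*h - 5) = (h - 5)*(h + 1)^2*(h - 5)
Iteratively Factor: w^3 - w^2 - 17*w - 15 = (w + 3)*(w^2 - 4*w - 5) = (w - 5)*(w + 3)*(w + 1)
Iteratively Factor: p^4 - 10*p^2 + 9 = (p + 1)*(p^3 - p^2 - 9*p + 9) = (p - 3)*(p + 1)*(p^2 + 2*p - 3) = (p - 3)*(p - 1)*(p + 1)*(p + 3)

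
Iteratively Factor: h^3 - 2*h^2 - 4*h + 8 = (h - 2)*(h^2 - 4) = (h - 2)*(h + 2)*(h - 2)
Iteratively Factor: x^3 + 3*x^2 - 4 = (x + 2)*(x^2 + x - 2) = (x - 1)*(x + 2)*(x + 2)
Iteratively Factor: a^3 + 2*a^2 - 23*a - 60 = (a + 4)*(a^2 - 2*a - 15) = (a + 3)*(a + 4)*(a - 5)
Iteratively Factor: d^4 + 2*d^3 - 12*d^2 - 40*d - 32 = (d + 2)*(d^3 - 12*d - 16) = (d - 4)*(d + 2)*(d^2 + 4*d + 4) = (d - 4)*(d + 2)^2*(d + 2)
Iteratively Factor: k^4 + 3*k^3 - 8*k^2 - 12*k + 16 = (k - 2)*(k^3 + 5*k^2 + 2*k - 8) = (k - 2)*(k - 1)*(k^2 + 6*k + 8) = (k - 2)*(k - 1)*(k + 2)*(k + 4)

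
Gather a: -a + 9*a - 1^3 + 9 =8*a + 8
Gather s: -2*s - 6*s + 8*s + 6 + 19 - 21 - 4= 0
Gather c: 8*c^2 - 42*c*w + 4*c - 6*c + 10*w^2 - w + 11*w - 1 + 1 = 8*c^2 + c*(-42*w - 2) + 10*w^2 + 10*w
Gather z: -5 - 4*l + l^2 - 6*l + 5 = l^2 - 10*l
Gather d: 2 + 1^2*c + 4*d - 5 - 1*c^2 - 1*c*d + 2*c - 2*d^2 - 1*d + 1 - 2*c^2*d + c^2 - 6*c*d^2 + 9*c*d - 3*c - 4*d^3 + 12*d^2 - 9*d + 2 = -4*d^3 + d^2*(10 - 6*c) + d*(-2*c^2 + 8*c - 6)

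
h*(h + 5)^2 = h^3 + 10*h^2 + 25*h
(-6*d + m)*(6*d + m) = -36*d^2 + m^2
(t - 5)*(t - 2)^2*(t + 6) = t^4 - 3*t^3 - 30*t^2 + 124*t - 120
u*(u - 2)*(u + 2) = u^3 - 4*u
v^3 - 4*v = v*(v - 2)*(v + 2)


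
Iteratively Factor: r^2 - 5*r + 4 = (r - 4)*(r - 1)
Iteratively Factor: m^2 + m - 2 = (m - 1)*(m + 2)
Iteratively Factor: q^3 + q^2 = (q)*(q^2 + q) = q*(q + 1)*(q)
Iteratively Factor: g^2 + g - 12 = (g - 3)*(g + 4)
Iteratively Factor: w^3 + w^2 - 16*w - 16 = (w - 4)*(w^2 + 5*w + 4) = (w - 4)*(w + 4)*(w + 1)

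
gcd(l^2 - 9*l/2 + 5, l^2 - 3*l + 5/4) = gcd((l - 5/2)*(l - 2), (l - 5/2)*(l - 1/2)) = l - 5/2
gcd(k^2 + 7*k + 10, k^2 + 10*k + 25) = k + 5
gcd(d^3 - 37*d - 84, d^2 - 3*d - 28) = d^2 - 3*d - 28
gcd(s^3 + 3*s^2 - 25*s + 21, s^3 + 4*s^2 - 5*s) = s - 1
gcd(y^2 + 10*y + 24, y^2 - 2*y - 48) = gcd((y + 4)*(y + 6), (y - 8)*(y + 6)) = y + 6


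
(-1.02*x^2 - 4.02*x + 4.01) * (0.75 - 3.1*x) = 3.162*x^3 + 11.697*x^2 - 15.446*x + 3.0075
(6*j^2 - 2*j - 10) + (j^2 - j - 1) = 7*j^2 - 3*j - 11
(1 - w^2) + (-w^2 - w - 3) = -2*w^2 - w - 2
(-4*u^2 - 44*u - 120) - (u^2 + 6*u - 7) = -5*u^2 - 50*u - 113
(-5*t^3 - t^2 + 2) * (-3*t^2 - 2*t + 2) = 15*t^5 + 13*t^4 - 8*t^3 - 8*t^2 - 4*t + 4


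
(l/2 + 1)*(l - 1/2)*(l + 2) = l^3/2 + 7*l^2/4 + l - 1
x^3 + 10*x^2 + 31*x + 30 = (x + 2)*(x + 3)*(x + 5)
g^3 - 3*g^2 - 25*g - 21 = (g - 7)*(g + 1)*(g + 3)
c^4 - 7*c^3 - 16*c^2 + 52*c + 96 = (c - 8)*(c - 3)*(c + 2)^2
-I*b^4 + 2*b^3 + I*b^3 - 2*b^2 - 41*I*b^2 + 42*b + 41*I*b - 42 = (b - 6*I)*(b + I)*(b + 7*I)*(-I*b + I)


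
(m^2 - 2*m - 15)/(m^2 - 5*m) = (m + 3)/m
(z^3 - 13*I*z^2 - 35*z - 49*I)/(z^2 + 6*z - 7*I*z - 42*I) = (z^2 - 6*I*z + 7)/(z + 6)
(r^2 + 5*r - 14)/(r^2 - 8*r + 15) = (r^2 + 5*r - 14)/(r^2 - 8*r + 15)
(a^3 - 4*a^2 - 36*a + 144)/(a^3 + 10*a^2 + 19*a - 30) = (a^2 - 10*a + 24)/(a^2 + 4*a - 5)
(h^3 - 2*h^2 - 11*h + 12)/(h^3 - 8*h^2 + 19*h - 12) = (h + 3)/(h - 3)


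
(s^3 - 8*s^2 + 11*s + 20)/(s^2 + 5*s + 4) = (s^2 - 9*s + 20)/(s + 4)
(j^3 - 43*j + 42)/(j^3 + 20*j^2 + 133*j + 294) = (j^2 - 7*j + 6)/(j^2 + 13*j + 42)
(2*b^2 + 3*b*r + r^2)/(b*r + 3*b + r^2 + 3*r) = (2*b + r)/(r + 3)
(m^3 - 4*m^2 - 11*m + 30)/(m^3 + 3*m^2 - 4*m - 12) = (m - 5)/(m + 2)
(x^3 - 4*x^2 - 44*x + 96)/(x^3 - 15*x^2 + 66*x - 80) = (x + 6)/(x - 5)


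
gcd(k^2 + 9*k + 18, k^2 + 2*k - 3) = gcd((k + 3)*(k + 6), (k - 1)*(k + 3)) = k + 3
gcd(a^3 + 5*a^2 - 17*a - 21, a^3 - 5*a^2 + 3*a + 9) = a^2 - 2*a - 3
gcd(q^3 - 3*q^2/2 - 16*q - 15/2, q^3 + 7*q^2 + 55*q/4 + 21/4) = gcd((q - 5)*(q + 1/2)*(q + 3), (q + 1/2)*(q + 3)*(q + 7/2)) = q^2 + 7*q/2 + 3/2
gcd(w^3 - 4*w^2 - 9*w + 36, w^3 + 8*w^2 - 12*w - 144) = w - 4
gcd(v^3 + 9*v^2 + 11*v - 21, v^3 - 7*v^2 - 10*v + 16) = v - 1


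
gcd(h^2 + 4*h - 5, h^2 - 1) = h - 1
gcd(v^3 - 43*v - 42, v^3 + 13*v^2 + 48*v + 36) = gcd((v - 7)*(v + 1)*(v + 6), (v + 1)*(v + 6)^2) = v^2 + 7*v + 6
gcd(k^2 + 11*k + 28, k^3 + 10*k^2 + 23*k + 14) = k + 7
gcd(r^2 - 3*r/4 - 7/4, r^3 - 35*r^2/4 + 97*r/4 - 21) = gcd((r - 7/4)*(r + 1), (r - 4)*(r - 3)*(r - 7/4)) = r - 7/4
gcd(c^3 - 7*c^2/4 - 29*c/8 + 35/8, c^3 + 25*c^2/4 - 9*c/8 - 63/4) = c + 7/4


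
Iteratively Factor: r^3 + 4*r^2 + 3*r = (r)*(r^2 + 4*r + 3) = r*(r + 1)*(r + 3)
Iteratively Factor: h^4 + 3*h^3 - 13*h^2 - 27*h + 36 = (h + 4)*(h^3 - h^2 - 9*h + 9) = (h - 3)*(h + 4)*(h^2 + 2*h - 3) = (h - 3)*(h + 3)*(h + 4)*(h - 1)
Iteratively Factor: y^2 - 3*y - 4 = (y - 4)*(y + 1)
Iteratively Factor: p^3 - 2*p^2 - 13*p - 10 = (p + 1)*(p^2 - 3*p - 10) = (p + 1)*(p + 2)*(p - 5)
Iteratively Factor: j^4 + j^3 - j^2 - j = (j + 1)*(j^3 - j) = j*(j + 1)*(j^2 - 1) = j*(j - 1)*(j + 1)*(j + 1)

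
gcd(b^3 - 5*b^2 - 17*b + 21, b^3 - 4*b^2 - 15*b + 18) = b^2 + 2*b - 3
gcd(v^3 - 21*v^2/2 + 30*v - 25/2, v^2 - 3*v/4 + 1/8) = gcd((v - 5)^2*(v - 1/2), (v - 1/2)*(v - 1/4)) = v - 1/2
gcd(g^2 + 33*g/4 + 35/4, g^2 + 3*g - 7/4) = 1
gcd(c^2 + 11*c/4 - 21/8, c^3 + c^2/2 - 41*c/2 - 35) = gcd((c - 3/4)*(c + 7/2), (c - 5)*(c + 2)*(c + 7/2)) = c + 7/2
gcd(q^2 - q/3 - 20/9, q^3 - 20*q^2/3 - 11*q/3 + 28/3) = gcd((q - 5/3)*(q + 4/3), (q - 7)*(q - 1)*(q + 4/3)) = q + 4/3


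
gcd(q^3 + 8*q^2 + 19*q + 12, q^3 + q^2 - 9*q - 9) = q^2 + 4*q + 3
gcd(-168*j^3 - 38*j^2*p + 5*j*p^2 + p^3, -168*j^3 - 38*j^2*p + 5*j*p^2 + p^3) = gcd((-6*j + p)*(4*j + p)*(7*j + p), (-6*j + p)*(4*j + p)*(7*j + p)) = -168*j^3 - 38*j^2*p + 5*j*p^2 + p^3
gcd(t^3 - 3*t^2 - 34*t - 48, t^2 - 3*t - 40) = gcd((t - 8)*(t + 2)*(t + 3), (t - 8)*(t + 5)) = t - 8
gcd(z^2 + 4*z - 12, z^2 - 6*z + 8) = z - 2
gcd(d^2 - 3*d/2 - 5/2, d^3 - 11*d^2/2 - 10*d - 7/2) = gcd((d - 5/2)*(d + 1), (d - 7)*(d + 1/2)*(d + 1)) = d + 1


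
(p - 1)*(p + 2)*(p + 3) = p^3 + 4*p^2 + p - 6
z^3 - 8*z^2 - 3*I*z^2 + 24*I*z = z*(z - 8)*(z - 3*I)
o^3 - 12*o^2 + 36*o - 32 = (o - 8)*(o - 2)^2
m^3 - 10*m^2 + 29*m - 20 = (m - 5)*(m - 4)*(m - 1)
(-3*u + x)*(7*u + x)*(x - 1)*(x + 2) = -21*u^2*x^2 - 21*u^2*x + 42*u^2 + 4*u*x^3 + 4*u*x^2 - 8*u*x + x^4 + x^3 - 2*x^2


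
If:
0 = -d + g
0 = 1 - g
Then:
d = 1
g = 1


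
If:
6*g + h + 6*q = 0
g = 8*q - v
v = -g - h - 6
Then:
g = v/23 + 24/23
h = -24*v/23 - 162/23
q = 3*v/23 + 3/23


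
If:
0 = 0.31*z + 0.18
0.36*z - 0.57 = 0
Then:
No Solution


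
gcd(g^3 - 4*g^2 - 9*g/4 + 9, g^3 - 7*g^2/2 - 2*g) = g - 4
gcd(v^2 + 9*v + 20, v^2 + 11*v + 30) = v + 5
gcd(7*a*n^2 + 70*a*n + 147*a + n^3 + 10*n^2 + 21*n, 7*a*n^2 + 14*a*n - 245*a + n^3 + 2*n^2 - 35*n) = 7*a*n + 49*a + n^2 + 7*n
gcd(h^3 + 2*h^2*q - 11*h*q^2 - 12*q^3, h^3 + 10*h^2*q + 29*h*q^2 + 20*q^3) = h^2 + 5*h*q + 4*q^2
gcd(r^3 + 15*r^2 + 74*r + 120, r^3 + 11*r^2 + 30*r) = r^2 + 11*r + 30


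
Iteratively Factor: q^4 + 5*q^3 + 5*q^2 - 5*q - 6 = (q + 2)*(q^3 + 3*q^2 - q - 3) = (q + 1)*(q + 2)*(q^2 + 2*q - 3) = (q + 1)*(q + 2)*(q + 3)*(q - 1)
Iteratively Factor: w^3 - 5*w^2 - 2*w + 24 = (w - 3)*(w^2 - 2*w - 8) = (w - 4)*(w - 3)*(w + 2)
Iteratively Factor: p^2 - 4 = (p + 2)*(p - 2)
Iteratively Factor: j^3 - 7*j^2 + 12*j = (j - 3)*(j^2 - 4*j) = j*(j - 3)*(j - 4)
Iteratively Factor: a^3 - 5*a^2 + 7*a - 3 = (a - 1)*(a^2 - 4*a + 3) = (a - 3)*(a - 1)*(a - 1)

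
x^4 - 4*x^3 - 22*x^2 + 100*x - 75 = (x - 5)*(x - 3)*(x - 1)*(x + 5)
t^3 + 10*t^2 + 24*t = t*(t + 4)*(t + 6)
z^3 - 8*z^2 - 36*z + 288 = (z - 8)*(z - 6)*(z + 6)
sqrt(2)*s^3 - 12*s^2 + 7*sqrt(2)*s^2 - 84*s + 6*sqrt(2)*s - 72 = (s + 6)*(s - 6*sqrt(2))*(sqrt(2)*s + sqrt(2))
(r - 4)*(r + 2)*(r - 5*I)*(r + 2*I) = r^4 - 2*r^3 - 3*I*r^3 + 2*r^2 + 6*I*r^2 - 20*r + 24*I*r - 80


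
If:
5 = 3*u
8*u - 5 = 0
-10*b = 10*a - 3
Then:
No Solution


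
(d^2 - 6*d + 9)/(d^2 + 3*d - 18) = (d - 3)/(d + 6)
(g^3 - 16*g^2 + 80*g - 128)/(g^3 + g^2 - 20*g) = (g^2 - 12*g + 32)/(g*(g + 5))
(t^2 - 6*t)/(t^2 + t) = (t - 6)/(t + 1)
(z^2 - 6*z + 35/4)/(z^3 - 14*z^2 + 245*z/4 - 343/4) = (2*z - 5)/(2*z^2 - 21*z + 49)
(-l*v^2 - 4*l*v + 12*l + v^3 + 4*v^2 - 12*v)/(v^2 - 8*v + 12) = (-l*v - 6*l + v^2 + 6*v)/(v - 6)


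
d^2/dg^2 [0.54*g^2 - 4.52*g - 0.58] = 1.08000000000000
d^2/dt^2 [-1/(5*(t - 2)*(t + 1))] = 2*(-(t - 2)^2 - (t - 2)*(t + 1) - (t + 1)^2)/(5*(t - 2)^3*(t + 1)^3)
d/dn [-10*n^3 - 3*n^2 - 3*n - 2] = -30*n^2 - 6*n - 3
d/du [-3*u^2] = -6*u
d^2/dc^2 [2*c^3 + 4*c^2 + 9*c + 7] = 12*c + 8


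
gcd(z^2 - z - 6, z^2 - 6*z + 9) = z - 3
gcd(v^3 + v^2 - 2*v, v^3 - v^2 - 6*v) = v^2 + 2*v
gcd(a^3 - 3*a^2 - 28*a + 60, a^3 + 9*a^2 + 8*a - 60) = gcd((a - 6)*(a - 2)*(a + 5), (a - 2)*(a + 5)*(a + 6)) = a^2 + 3*a - 10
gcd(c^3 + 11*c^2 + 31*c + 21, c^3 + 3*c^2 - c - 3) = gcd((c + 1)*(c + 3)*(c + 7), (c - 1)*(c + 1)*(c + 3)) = c^2 + 4*c + 3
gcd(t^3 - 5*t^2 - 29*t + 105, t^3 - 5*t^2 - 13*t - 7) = t - 7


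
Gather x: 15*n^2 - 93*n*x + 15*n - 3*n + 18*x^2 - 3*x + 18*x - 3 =15*n^2 + 12*n + 18*x^2 + x*(15 - 93*n) - 3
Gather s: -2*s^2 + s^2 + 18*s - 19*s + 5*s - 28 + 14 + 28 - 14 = -s^2 + 4*s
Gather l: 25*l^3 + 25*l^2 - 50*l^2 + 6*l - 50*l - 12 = 25*l^3 - 25*l^2 - 44*l - 12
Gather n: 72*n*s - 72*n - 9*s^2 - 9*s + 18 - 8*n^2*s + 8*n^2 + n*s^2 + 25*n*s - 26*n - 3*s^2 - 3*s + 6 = n^2*(8 - 8*s) + n*(s^2 + 97*s - 98) - 12*s^2 - 12*s + 24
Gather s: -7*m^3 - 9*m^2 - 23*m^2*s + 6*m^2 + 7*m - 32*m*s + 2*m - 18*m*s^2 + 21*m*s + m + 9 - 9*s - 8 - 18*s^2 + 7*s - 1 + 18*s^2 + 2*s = -7*m^3 - 3*m^2 - 18*m*s^2 + 10*m + s*(-23*m^2 - 11*m)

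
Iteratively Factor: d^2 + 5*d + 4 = (d + 4)*(d + 1)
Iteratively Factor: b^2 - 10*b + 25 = (b - 5)*(b - 5)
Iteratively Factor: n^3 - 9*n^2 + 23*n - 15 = (n - 3)*(n^2 - 6*n + 5) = (n - 5)*(n - 3)*(n - 1)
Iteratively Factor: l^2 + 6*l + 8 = (l + 4)*(l + 2)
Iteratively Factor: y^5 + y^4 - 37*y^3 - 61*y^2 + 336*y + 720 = (y - 4)*(y^4 + 5*y^3 - 17*y^2 - 129*y - 180) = (y - 4)*(y + 3)*(y^3 + 2*y^2 - 23*y - 60) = (y - 5)*(y - 4)*(y + 3)*(y^2 + 7*y + 12) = (y - 5)*(y - 4)*(y + 3)^2*(y + 4)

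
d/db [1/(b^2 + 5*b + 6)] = (-2*b - 5)/(b^2 + 5*b + 6)^2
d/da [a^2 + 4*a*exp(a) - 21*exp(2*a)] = 4*a*exp(a) + 2*a - 42*exp(2*a) + 4*exp(a)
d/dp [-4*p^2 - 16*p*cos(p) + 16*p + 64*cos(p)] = 16*p*sin(p) - 8*p - 64*sin(p) - 16*cos(p) + 16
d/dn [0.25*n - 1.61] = 0.250000000000000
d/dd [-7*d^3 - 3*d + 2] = -21*d^2 - 3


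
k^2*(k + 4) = k^3 + 4*k^2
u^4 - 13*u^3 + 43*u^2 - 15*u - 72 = (u - 8)*(u - 3)^2*(u + 1)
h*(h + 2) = h^2 + 2*h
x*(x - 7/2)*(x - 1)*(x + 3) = x^4 - 3*x^3/2 - 10*x^2 + 21*x/2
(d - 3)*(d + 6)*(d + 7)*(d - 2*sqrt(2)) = d^4 - 2*sqrt(2)*d^3 + 10*d^3 - 20*sqrt(2)*d^2 + 3*d^2 - 126*d - 6*sqrt(2)*d + 252*sqrt(2)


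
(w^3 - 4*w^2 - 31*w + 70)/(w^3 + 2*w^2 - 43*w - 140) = (w - 2)/(w + 4)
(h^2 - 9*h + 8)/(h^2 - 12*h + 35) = (h^2 - 9*h + 8)/(h^2 - 12*h + 35)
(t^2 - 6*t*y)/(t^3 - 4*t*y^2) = (t - 6*y)/(t^2 - 4*y^2)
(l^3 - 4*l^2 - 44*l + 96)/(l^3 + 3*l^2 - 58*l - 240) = (l - 2)/(l + 5)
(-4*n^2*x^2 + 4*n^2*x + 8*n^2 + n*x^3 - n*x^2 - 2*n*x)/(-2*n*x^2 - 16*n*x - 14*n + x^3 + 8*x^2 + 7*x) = n*(-4*n*x + 8*n + x^2 - 2*x)/(-2*n*x - 14*n + x^2 + 7*x)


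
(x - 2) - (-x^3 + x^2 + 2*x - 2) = x^3 - x^2 - x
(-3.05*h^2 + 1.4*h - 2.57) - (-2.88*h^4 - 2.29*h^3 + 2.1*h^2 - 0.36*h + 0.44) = 2.88*h^4 + 2.29*h^3 - 5.15*h^2 + 1.76*h - 3.01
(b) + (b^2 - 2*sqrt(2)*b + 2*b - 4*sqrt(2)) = b^2 - 2*sqrt(2)*b + 3*b - 4*sqrt(2)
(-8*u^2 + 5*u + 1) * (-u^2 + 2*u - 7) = 8*u^4 - 21*u^3 + 65*u^2 - 33*u - 7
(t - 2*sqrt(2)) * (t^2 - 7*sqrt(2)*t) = t^3 - 9*sqrt(2)*t^2 + 28*t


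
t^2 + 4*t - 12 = (t - 2)*(t + 6)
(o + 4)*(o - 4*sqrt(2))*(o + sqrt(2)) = o^3 - 3*sqrt(2)*o^2 + 4*o^2 - 12*sqrt(2)*o - 8*o - 32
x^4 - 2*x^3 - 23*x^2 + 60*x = x*(x - 4)*(x - 3)*(x + 5)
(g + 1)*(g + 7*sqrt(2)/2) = g^2 + g + 7*sqrt(2)*g/2 + 7*sqrt(2)/2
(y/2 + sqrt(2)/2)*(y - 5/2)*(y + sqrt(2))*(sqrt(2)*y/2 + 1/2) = sqrt(2)*y^4/4 - 5*sqrt(2)*y^3/8 + 5*y^3/4 - 25*y^2/8 + sqrt(2)*y^2 - 5*sqrt(2)*y/2 + y/2 - 5/4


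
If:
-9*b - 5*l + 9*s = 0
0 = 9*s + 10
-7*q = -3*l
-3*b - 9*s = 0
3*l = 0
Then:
No Solution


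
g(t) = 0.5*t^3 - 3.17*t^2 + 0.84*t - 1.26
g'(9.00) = 65.28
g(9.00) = 114.03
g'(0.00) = 0.84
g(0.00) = -1.26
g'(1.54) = -5.37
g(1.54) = -5.66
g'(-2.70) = 28.89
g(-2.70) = -36.48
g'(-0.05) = 1.16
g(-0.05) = -1.31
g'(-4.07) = 51.49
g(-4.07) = -90.90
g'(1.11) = -4.35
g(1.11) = -3.55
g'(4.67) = 3.95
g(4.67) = -15.55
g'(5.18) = 8.25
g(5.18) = -12.47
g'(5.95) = 16.22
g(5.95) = -3.17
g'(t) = 1.5*t^2 - 6.34*t + 0.84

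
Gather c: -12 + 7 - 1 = -6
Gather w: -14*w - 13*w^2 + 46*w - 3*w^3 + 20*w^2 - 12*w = -3*w^3 + 7*w^2 + 20*w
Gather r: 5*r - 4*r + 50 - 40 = r + 10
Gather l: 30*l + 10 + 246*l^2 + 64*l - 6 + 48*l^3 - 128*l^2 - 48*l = 48*l^3 + 118*l^2 + 46*l + 4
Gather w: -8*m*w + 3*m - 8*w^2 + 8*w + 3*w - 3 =3*m - 8*w^2 + w*(11 - 8*m) - 3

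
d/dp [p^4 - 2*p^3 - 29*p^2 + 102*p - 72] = 4*p^3 - 6*p^2 - 58*p + 102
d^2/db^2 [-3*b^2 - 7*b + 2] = -6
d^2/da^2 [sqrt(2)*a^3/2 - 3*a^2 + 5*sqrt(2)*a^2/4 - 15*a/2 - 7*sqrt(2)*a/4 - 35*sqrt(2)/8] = 3*sqrt(2)*a - 6 + 5*sqrt(2)/2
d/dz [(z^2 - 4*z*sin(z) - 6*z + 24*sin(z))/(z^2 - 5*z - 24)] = ((5 - 2*z)*(z^2 - 4*z*sin(z) - 6*z + 24*sin(z)) + (-2*z^2 + 10*z + 48)*(2*z*cos(z) - z + 2*sin(z) - 12*cos(z) + 3))/(-z^2 + 5*z + 24)^2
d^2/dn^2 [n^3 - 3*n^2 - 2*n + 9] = 6*n - 6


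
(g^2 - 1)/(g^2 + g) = (g - 1)/g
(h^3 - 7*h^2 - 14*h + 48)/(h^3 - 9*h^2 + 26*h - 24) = (h^2 - 5*h - 24)/(h^2 - 7*h + 12)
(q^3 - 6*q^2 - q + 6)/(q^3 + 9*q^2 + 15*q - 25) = (q^2 - 5*q - 6)/(q^2 + 10*q + 25)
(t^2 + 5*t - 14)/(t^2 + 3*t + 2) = (t^2 + 5*t - 14)/(t^2 + 3*t + 2)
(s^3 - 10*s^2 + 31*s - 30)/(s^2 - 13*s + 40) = (s^2 - 5*s + 6)/(s - 8)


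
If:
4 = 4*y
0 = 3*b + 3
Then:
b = -1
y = 1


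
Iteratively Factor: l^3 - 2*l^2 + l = (l - 1)*(l^2 - l) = l*(l - 1)*(l - 1)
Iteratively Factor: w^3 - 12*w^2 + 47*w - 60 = (w - 5)*(w^2 - 7*w + 12) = (w - 5)*(w - 4)*(w - 3)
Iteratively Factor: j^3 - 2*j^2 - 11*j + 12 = (j - 4)*(j^2 + 2*j - 3) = (j - 4)*(j - 1)*(j + 3)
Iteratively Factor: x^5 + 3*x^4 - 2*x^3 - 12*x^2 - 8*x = (x + 1)*(x^4 + 2*x^3 - 4*x^2 - 8*x) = (x + 1)*(x + 2)*(x^3 - 4*x) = (x - 2)*(x + 1)*(x + 2)*(x^2 + 2*x) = (x - 2)*(x + 1)*(x + 2)^2*(x)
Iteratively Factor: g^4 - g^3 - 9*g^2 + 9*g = (g - 3)*(g^3 + 2*g^2 - 3*g) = g*(g - 3)*(g^2 + 2*g - 3) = g*(g - 3)*(g + 3)*(g - 1)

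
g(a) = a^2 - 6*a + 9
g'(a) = 2*a - 6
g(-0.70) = 13.69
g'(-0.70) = -7.40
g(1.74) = 1.59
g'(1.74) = -2.52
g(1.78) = 1.49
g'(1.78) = -2.44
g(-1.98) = 24.80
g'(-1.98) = -9.96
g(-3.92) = 47.89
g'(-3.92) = -13.84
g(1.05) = 3.80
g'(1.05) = -3.90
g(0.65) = 5.52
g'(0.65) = -4.70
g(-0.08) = 9.49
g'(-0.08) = -6.16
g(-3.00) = 36.00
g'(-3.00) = -12.00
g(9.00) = 36.00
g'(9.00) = 12.00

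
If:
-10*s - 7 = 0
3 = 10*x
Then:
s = -7/10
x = 3/10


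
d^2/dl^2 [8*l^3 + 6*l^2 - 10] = 48*l + 12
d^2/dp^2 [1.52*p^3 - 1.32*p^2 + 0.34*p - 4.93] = 9.12*p - 2.64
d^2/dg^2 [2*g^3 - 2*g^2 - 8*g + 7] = 12*g - 4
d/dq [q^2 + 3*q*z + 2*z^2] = 2*q + 3*z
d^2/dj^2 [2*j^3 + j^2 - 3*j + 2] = 12*j + 2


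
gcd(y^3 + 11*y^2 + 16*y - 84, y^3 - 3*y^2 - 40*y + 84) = y^2 + 4*y - 12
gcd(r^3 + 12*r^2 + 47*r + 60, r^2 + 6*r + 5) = r + 5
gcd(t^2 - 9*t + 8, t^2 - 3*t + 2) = t - 1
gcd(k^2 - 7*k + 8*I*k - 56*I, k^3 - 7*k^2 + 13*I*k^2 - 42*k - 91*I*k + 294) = k - 7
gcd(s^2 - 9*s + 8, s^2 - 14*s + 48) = s - 8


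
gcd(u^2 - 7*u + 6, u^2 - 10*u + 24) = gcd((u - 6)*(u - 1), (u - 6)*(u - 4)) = u - 6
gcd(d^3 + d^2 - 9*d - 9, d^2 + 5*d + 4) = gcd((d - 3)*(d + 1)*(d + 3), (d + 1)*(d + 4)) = d + 1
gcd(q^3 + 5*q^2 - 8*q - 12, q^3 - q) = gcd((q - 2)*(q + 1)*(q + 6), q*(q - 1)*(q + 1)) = q + 1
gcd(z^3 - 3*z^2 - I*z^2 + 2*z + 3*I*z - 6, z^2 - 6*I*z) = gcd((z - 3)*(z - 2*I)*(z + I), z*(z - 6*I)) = 1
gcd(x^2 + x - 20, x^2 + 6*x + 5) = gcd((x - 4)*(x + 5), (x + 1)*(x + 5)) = x + 5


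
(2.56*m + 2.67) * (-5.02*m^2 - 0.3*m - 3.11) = -12.8512*m^3 - 14.1714*m^2 - 8.7626*m - 8.3037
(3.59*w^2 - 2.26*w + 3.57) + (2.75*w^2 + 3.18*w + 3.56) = 6.34*w^2 + 0.92*w + 7.13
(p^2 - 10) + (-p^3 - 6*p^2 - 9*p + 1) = -p^3 - 5*p^2 - 9*p - 9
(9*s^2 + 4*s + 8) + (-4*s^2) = 5*s^2 + 4*s + 8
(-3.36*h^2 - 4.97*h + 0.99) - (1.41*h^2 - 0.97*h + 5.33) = -4.77*h^2 - 4.0*h - 4.34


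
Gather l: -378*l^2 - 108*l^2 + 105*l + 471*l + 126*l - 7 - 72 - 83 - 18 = -486*l^2 + 702*l - 180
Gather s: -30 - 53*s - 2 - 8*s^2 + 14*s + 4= -8*s^2 - 39*s - 28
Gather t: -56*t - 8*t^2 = -8*t^2 - 56*t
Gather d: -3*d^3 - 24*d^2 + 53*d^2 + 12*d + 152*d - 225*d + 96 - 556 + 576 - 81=-3*d^3 + 29*d^2 - 61*d + 35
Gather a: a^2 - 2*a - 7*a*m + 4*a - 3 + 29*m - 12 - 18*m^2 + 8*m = a^2 + a*(2 - 7*m) - 18*m^2 + 37*m - 15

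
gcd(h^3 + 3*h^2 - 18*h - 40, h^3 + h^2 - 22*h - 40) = h + 2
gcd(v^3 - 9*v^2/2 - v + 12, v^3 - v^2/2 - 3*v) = v^2 - v/2 - 3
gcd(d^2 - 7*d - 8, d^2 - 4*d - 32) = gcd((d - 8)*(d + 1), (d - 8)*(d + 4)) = d - 8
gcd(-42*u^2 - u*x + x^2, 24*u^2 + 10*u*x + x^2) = 6*u + x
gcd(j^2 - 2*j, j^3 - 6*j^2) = j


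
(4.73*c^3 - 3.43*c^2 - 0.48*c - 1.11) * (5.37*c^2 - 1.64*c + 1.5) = 25.4001*c^5 - 26.1763*c^4 + 10.1426*c^3 - 10.3185*c^2 + 1.1004*c - 1.665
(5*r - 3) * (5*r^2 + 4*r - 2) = 25*r^3 + 5*r^2 - 22*r + 6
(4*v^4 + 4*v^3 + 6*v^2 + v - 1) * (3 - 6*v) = -24*v^5 - 12*v^4 - 24*v^3 + 12*v^2 + 9*v - 3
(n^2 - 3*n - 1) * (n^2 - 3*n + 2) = n^4 - 6*n^3 + 10*n^2 - 3*n - 2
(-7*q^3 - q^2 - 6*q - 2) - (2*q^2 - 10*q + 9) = -7*q^3 - 3*q^2 + 4*q - 11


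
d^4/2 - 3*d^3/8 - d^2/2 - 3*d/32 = d*(d/2 + 1/4)*(d - 3/2)*(d + 1/4)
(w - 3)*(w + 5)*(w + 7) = w^3 + 9*w^2 - w - 105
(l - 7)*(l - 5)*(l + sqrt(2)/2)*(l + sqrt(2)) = l^4 - 12*l^3 + 3*sqrt(2)*l^3/2 - 18*sqrt(2)*l^2 + 36*l^2 - 12*l + 105*sqrt(2)*l/2 + 35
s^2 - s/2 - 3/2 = (s - 3/2)*(s + 1)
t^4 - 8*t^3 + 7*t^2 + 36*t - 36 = (t - 6)*(t - 3)*(t - 1)*(t + 2)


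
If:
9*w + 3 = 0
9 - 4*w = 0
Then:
No Solution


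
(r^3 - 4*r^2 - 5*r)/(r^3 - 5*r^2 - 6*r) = (r - 5)/(r - 6)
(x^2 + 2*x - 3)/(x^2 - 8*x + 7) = (x + 3)/(x - 7)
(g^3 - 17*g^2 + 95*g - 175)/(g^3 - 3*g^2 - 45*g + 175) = (g - 7)/(g + 7)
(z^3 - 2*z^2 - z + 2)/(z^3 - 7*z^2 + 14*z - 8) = (z + 1)/(z - 4)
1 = 1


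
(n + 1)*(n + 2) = n^2 + 3*n + 2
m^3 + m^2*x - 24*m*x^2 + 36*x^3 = (m - 3*x)*(m - 2*x)*(m + 6*x)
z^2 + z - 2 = (z - 1)*(z + 2)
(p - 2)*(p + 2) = p^2 - 4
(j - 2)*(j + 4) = j^2 + 2*j - 8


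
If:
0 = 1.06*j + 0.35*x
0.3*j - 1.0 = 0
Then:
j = 3.33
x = -10.10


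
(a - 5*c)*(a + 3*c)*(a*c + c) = a^3*c - 2*a^2*c^2 + a^2*c - 15*a*c^3 - 2*a*c^2 - 15*c^3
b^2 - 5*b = b*(b - 5)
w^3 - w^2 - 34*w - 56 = (w - 7)*(w + 2)*(w + 4)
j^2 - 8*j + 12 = (j - 6)*(j - 2)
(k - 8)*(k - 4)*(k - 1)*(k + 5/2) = k^4 - 21*k^3/2 + 23*k^2/2 + 78*k - 80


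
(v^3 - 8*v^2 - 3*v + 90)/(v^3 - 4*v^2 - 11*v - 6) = (v^2 - 2*v - 15)/(v^2 + 2*v + 1)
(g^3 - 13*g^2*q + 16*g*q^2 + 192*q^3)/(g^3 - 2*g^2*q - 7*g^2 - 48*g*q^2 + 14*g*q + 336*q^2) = (g^2 - 5*g*q - 24*q^2)/(g^2 + 6*g*q - 7*g - 42*q)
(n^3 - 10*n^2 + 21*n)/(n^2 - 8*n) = (n^2 - 10*n + 21)/(n - 8)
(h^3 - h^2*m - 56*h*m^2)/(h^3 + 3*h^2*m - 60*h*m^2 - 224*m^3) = h/(h + 4*m)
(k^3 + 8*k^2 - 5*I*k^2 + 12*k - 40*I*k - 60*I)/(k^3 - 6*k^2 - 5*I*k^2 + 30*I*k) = (k^2 + 8*k + 12)/(k*(k - 6))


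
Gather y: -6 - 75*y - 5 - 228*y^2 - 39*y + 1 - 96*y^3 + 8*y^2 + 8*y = -96*y^3 - 220*y^2 - 106*y - 10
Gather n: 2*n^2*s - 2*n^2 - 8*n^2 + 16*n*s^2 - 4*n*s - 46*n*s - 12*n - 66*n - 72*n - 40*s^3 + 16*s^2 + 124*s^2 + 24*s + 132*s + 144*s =n^2*(2*s - 10) + n*(16*s^2 - 50*s - 150) - 40*s^3 + 140*s^2 + 300*s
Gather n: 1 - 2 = -1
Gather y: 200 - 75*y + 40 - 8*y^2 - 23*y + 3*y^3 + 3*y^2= 3*y^3 - 5*y^2 - 98*y + 240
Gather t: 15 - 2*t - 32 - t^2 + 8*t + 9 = -t^2 + 6*t - 8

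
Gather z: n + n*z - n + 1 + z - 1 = z*(n + 1)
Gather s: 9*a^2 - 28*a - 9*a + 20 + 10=9*a^2 - 37*a + 30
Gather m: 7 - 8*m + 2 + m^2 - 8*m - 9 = m^2 - 16*m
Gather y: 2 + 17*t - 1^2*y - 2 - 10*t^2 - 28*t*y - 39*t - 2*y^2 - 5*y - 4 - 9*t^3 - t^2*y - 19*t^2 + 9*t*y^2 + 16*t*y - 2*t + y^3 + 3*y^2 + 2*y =-9*t^3 - 29*t^2 - 24*t + y^3 + y^2*(9*t + 1) + y*(-t^2 - 12*t - 4) - 4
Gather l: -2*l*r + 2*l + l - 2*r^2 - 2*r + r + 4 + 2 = l*(3 - 2*r) - 2*r^2 - r + 6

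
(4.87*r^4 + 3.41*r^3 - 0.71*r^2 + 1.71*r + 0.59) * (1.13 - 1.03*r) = -5.0161*r^5 + 1.9908*r^4 + 4.5846*r^3 - 2.5636*r^2 + 1.3246*r + 0.6667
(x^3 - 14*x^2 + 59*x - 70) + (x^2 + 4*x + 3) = x^3 - 13*x^2 + 63*x - 67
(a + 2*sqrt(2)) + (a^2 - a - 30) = a^2 - 30 + 2*sqrt(2)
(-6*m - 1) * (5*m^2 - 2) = -30*m^3 - 5*m^2 + 12*m + 2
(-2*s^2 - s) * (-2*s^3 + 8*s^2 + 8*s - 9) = 4*s^5 - 14*s^4 - 24*s^3 + 10*s^2 + 9*s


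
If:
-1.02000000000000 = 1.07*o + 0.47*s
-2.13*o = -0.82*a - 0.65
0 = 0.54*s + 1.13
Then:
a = -0.88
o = -0.03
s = -2.09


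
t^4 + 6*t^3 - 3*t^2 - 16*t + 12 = (t - 1)^2*(t + 2)*(t + 6)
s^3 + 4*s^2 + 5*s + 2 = (s + 1)^2*(s + 2)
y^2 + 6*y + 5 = (y + 1)*(y + 5)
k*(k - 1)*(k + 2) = k^3 + k^2 - 2*k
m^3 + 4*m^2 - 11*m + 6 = (m - 1)^2*(m + 6)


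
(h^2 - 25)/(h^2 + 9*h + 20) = (h - 5)/(h + 4)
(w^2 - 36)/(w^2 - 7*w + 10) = (w^2 - 36)/(w^2 - 7*w + 10)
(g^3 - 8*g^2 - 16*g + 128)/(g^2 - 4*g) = g - 4 - 32/g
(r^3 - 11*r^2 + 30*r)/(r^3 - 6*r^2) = (r - 5)/r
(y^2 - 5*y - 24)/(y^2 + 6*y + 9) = (y - 8)/(y + 3)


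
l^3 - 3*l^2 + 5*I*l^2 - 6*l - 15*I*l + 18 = (l - 3)*(l + 2*I)*(l + 3*I)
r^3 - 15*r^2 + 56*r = r*(r - 8)*(r - 7)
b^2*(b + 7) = b^3 + 7*b^2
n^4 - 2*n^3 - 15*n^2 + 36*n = n*(n - 3)^2*(n + 4)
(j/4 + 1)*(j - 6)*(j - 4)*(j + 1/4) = j^4/4 - 23*j^3/16 - 35*j^2/8 + 23*j + 6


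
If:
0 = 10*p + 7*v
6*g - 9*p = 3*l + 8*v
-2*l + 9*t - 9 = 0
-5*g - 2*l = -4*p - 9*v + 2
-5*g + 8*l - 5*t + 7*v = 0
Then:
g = 187/566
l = 6885/24904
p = -11823/24904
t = 13217/12452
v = 8445/12452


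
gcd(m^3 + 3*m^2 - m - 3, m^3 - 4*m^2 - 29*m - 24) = m^2 + 4*m + 3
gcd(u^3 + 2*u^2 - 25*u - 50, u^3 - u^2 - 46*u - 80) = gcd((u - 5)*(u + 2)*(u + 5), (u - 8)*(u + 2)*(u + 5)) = u^2 + 7*u + 10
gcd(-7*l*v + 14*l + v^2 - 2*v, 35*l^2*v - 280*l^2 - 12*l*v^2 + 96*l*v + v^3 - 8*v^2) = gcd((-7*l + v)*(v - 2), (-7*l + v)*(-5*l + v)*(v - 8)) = -7*l + v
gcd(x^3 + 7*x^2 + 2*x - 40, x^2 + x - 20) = x + 5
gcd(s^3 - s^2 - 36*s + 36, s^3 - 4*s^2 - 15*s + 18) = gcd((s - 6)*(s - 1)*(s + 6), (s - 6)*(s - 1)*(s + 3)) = s^2 - 7*s + 6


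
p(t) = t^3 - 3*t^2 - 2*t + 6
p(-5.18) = -203.13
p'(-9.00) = 295.00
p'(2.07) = -1.57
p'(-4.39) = 82.16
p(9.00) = 474.00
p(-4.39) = -127.64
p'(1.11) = -4.96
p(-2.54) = -24.66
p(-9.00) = -948.00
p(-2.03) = -10.67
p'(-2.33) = 28.27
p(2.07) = -2.12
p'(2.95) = 6.41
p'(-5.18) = 109.58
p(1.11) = 1.45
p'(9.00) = 187.00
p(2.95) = -0.34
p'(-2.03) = 22.54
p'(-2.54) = 32.59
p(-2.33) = -18.28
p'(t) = 3*t^2 - 6*t - 2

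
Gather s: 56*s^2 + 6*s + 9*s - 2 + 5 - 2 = 56*s^2 + 15*s + 1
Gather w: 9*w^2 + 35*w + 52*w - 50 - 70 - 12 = 9*w^2 + 87*w - 132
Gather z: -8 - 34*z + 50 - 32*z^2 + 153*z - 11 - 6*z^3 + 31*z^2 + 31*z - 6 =-6*z^3 - z^2 + 150*z + 25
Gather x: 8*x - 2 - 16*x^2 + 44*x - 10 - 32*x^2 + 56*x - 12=-48*x^2 + 108*x - 24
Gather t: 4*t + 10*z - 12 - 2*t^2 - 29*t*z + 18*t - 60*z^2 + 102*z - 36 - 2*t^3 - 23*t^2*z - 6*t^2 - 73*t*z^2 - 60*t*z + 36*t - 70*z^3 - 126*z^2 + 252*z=-2*t^3 + t^2*(-23*z - 8) + t*(-73*z^2 - 89*z + 58) - 70*z^3 - 186*z^2 + 364*z - 48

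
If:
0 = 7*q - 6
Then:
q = 6/7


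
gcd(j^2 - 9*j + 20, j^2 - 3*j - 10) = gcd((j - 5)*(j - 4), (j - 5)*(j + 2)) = j - 5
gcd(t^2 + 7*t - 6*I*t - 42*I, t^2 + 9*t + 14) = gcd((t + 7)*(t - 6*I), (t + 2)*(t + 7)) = t + 7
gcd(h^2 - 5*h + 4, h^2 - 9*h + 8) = h - 1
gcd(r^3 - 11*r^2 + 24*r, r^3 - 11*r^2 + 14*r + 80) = r - 8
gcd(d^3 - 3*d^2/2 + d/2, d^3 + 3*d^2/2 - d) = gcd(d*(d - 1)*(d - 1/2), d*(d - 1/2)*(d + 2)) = d^2 - d/2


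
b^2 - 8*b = b*(b - 8)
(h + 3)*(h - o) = h^2 - h*o + 3*h - 3*o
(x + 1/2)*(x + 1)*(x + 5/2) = x^3 + 4*x^2 + 17*x/4 + 5/4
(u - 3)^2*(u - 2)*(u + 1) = u^4 - 7*u^3 + 13*u^2 + 3*u - 18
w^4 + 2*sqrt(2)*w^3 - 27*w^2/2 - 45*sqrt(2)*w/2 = w*(w - 5*sqrt(2)/2)*(w + 3*sqrt(2)/2)*(w + 3*sqrt(2))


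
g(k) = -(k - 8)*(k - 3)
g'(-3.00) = 17.00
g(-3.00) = -66.00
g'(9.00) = -7.00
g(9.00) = -6.00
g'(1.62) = 7.76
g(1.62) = -8.80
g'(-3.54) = 18.08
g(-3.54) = -75.47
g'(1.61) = 7.78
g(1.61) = -8.88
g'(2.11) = 6.78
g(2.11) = -5.24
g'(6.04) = -1.08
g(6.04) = 5.96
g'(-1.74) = 14.48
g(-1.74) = -46.17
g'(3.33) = 4.34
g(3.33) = 1.54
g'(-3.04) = 17.08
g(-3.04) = -66.68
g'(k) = 11 - 2*k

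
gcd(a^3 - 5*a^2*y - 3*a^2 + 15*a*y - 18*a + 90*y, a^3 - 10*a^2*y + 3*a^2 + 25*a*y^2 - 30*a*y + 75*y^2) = -a^2 + 5*a*y - 3*a + 15*y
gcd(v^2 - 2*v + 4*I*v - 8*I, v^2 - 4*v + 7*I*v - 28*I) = 1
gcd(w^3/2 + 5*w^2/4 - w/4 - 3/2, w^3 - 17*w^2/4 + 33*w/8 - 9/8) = 1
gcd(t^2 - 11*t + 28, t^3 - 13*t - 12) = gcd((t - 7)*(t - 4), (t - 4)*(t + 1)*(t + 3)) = t - 4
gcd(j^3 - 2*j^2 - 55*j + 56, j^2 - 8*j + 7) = j - 1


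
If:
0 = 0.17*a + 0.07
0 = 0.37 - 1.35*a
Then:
No Solution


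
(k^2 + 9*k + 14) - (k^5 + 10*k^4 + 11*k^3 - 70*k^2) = -k^5 - 10*k^4 - 11*k^3 + 71*k^2 + 9*k + 14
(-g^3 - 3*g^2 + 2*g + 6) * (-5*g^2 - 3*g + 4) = 5*g^5 + 18*g^4 - 5*g^3 - 48*g^2 - 10*g + 24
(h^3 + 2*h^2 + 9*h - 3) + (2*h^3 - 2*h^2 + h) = 3*h^3 + 10*h - 3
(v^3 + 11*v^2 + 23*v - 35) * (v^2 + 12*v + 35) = v^5 + 23*v^4 + 190*v^3 + 626*v^2 + 385*v - 1225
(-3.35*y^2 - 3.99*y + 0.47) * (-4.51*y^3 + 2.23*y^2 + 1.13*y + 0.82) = 15.1085*y^5 + 10.5244*y^4 - 14.8029*y^3 - 6.2076*y^2 - 2.7407*y + 0.3854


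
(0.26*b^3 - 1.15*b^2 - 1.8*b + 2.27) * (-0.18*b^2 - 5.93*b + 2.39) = -0.0468*b^5 - 1.3348*b^4 + 7.7649*b^3 + 7.5169*b^2 - 17.7631*b + 5.4253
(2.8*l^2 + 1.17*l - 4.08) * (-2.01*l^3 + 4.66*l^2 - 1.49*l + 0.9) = -5.628*l^5 + 10.6963*l^4 + 9.481*l^3 - 18.2361*l^2 + 7.1322*l - 3.672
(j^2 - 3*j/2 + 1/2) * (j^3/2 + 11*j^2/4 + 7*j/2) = j^5/2 + 2*j^4 - 3*j^3/8 - 31*j^2/8 + 7*j/4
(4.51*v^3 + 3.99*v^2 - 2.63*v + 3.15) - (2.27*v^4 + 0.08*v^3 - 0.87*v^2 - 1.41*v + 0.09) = -2.27*v^4 + 4.43*v^3 + 4.86*v^2 - 1.22*v + 3.06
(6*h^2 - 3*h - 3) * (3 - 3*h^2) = -18*h^4 + 9*h^3 + 27*h^2 - 9*h - 9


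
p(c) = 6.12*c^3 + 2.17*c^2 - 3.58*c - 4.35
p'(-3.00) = 148.64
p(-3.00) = -139.32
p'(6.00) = 683.42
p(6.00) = 1374.21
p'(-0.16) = -3.80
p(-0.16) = -3.75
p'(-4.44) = 339.09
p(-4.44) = -481.35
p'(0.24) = -1.48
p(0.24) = -5.00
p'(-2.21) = 76.50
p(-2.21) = -51.90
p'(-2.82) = 130.19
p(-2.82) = -114.24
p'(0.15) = -2.52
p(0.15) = -4.82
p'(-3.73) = 235.67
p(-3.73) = -278.40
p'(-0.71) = 2.59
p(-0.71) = -2.90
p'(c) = 18.36*c^2 + 4.34*c - 3.58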